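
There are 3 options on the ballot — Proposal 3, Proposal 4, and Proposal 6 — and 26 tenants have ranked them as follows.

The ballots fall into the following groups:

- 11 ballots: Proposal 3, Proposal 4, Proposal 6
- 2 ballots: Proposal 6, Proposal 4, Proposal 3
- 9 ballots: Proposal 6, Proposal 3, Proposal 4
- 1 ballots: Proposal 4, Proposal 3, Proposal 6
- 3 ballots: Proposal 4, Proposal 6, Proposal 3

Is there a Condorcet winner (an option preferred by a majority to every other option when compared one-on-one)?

Head-to-head results (26 voters total):
Proposal 3 vs Proposal 4: Proposal 3 wins 20–6.
Proposal 3 vs Proposal 6: Proposal 6 wins 14–12.
Proposal 4 vs Proposal 6: Proposal 4 wins 15–11.
No candidate beats all others: Proposal 3 beats Proposal 4 beats Proposal 6 beats Proposal 3, a majority cycle.

No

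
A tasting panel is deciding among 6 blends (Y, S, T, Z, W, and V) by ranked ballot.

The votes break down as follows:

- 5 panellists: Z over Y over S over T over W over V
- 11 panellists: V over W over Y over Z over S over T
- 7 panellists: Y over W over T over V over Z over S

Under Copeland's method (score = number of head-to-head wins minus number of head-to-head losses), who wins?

Pairwise results:
  Y vs S: Y wins 23–0.
  Y vs T: Y wins 23–0.
  Y vs Z: Y wins 18–5.
  Y vs W: Y wins 12–11.
  Y vs V: Y wins 12–11.
  S vs T: S wins 16–7.
  S vs Z: Z wins 23–0.
  S vs W: W wins 18–5.
  S vs V: V wins 18–5.
  T vs Z: Z wins 16–7.
  T vs W: W wins 18–5.
  T vs V: T wins 12–11.
  Z vs W: W wins 18–5.
  Z vs V: V wins 18–5.
  W vs V: W wins 12–11.
Copeland scores (wins − losses):
  Y: 5 − 0 = 5
  S: 1 − 4 = -3
  T: 1 − 4 = -3
  Z: 2 − 3 = -1
  W: 4 − 1 = 3
  V: 2 − 3 = -1
Y has the best Copeland score.

Y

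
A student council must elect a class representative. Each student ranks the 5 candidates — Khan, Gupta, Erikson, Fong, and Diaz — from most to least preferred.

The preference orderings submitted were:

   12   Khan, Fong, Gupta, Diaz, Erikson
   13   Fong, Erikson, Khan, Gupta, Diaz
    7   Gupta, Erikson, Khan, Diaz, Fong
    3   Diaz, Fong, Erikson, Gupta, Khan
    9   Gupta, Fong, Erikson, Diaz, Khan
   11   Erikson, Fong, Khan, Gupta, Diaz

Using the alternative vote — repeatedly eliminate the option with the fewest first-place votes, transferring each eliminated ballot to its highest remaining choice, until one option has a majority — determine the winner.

Fong

Round 1: Gupta 16, Fong 13, Khan 12, Erikson 11, Diaz 3. Diaz has the fewest and is eliminated.
Round 2: Gupta 16, Fong 16, Khan 12, Erikson 11. Erikson has the fewest and is eliminated.
Round 3: Fong 27, Gupta 16, Khan 12. Khan has the fewest and is eliminated.
Round 4: Fong 39, Gupta 16. Fong has a majority.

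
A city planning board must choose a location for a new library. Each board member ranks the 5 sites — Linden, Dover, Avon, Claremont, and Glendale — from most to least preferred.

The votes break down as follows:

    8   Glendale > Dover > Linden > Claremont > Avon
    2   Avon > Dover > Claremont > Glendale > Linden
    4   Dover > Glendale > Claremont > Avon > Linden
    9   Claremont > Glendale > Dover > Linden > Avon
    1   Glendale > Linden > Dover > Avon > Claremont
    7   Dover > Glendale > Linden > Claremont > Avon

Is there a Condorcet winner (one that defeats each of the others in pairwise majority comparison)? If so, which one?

Head-to-head results (31 voters total):
Linden vs Dover: Dover wins 30–1.
Linden vs Avon: Linden wins 25–6.
Linden vs Claremont: Linden wins 16–15.
Linden vs Glendale: Glendale wins 31–0.
Dover vs Avon: Dover wins 29–2.
Dover vs Claremont: Dover wins 22–9.
Dover vs Glendale: Glendale wins 18–13.
Avon vs Claremont: Claremont wins 28–3.
Avon vs Glendale: Glendale wins 29–2.
Claremont vs Glendale: Glendale wins 20–11.
Glendale beats each rival — Linden (31–0), Dover (18–13), Avon (29–2), Claremont (20–11) — so Glendale is the Condorcet winner.

Glendale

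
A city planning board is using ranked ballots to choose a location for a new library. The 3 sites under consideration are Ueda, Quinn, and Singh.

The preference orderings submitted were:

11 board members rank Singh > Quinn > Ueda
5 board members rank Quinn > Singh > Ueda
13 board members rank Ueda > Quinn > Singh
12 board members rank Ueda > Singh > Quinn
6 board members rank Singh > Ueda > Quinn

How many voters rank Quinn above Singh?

Ballots ranking Quinn above Singh: 5+13 = 18.
Ballots ranking Singh above Quinn: 11+12+6 = 29.
So 18 of 47 voters prefer Quinn to Singh.

18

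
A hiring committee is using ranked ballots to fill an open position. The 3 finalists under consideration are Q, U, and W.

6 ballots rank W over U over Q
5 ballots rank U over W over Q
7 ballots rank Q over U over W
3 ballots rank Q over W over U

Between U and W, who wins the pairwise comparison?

U

Ballots ranking U above W: 5+7 = 12.
Ballots ranking W above U: 6+3 = 9.
U wins the head-to-head, 12–9.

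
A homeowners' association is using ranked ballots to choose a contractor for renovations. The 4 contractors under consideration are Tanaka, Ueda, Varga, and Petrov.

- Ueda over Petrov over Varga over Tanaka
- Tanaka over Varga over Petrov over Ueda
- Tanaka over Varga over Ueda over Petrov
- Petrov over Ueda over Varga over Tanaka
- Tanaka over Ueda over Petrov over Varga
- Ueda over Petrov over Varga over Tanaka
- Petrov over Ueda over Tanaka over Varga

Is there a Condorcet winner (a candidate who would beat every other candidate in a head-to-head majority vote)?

Yes

Head-to-head results (7 voters total):
Tanaka vs Ueda: Ueda wins 4–3.
Tanaka vs Varga: Tanaka wins 4–3.
Tanaka vs Petrov: Petrov wins 4–3.
Ueda vs Varga: Ueda wins 5–2.
Ueda vs Petrov: Ueda wins 4–3.
Varga vs Petrov: Petrov wins 5–2.
Ueda beats each rival — Tanaka (4–3), Varga (5–2), Petrov (4–3) — so Ueda is the Condorcet winner.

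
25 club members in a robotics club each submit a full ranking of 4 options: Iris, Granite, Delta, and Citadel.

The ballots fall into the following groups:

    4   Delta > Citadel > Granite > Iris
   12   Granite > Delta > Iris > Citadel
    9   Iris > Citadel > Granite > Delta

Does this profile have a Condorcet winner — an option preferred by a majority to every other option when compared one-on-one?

Head-to-head results (25 voters total):
Iris vs Granite: Granite wins 16–9.
Iris vs Delta: Delta wins 16–9.
Iris vs Citadel: Iris wins 21–4.
Granite vs Delta: Granite wins 21–4.
Granite vs Citadel: Citadel wins 13–12.
Delta vs Citadel: Delta wins 16–9.
No candidate beats all others: Iris beats Citadel beats Granite beats Iris, a majority cycle.

No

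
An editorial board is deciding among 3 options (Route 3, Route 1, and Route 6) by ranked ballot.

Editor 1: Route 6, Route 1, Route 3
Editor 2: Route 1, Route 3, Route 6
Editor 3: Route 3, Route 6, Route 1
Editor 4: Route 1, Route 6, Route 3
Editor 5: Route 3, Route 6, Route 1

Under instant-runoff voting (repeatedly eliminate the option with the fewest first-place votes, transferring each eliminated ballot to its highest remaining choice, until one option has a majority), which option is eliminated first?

Route 6

Round 1: Route 3 2, Route 1 2, Route 6 1. Route 6 has the fewest and is eliminated.
Round 2: Route 1 3, Route 3 2. Route 1 has a majority.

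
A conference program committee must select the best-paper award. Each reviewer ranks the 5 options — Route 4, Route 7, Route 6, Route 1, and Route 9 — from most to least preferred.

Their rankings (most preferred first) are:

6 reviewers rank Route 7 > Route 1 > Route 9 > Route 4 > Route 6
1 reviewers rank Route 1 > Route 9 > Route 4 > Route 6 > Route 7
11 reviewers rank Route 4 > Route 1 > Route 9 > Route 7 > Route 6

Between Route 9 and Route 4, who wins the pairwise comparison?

Ballots ranking Route 9 above Route 4: 6+1 = 7.
Ballots ranking Route 4 above Route 9: 11.
Route 4 wins the head-to-head, 11–7.

Route 4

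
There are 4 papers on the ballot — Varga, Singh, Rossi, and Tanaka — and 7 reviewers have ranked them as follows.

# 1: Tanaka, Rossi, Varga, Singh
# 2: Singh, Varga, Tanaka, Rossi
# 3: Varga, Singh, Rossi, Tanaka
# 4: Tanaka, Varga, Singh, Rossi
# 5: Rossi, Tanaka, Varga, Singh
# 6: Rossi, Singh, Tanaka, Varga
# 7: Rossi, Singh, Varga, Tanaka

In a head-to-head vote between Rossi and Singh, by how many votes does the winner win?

Ballots ranking Rossi above Singh: 4.
Ballots ranking Singh above Rossi: 3.
Rossi wins 4–3, a margin of 1.

1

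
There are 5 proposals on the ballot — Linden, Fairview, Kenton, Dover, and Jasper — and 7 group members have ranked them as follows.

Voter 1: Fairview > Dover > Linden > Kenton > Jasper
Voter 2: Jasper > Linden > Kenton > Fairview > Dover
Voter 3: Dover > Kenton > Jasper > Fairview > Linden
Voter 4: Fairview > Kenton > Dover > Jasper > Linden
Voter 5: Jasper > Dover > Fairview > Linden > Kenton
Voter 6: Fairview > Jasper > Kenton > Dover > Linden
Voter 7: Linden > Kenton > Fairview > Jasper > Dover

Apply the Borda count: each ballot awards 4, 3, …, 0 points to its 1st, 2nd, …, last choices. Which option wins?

Borda scores:
  Linden: 2 + 3 + 0 + 0 + 1 + 0 + 4 = 10
  Fairview: 4 + 1 + 1 + 4 + 2 + 4 + 2 = 18
  Kenton: 1 + 2 + 3 + 3 + 0 + 2 + 3 = 14
  Dover: 3 + 0 + 4 + 2 + 3 + 1 + 0 = 13
  Jasper: 0 + 4 + 2 + 1 + 4 + 3 + 1 = 15
Fairview has the highest total.

Fairview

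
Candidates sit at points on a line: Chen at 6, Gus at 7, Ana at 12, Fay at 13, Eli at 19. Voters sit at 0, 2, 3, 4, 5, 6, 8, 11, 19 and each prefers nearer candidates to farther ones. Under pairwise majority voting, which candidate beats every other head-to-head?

Chen

With single-peaked preferences on a line, the Condorcet winner is the candidate closest to the median voter.
The median voter (position 5) is closest to Chen at 6.
Check: Chen vs Eli — voters closer to Chen: 8 of 9.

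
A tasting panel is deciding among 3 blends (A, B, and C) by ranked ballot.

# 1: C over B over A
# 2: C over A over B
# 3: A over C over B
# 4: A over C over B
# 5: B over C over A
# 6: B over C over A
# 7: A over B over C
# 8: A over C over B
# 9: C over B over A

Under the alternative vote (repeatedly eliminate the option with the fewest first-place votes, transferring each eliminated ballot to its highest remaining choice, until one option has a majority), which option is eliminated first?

Round 1: A 4, C 3, B 2. B has the fewest and is eliminated.
Round 2: C 5, A 4. C has a majority.

B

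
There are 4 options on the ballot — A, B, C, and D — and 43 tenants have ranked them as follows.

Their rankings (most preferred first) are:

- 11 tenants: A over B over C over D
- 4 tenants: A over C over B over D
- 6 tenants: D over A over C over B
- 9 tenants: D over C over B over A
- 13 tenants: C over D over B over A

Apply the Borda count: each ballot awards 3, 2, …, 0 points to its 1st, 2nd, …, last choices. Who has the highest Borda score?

Borda scores:
  A: 11·3 + 4·3 + 6·2 + 9·0 + 13·0 = 57
  B: 11·2 + 4·1 + 6·0 + 9·1 + 13·1 = 48
  C: 11·1 + 4·2 + 6·1 + 9·2 + 13·3 = 82
  D: 11·0 + 4·0 + 6·3 + 9·3 + 13·2 = 71
C has the highest total.

C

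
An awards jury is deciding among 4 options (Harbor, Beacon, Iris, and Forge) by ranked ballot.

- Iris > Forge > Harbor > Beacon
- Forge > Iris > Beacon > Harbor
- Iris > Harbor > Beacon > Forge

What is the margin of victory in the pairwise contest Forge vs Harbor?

1

Ballots ranking Forge above Harbor: 2.
Ballots ranking Harbor above Forge: 1.
Forge wins 2–1, a margin of 1.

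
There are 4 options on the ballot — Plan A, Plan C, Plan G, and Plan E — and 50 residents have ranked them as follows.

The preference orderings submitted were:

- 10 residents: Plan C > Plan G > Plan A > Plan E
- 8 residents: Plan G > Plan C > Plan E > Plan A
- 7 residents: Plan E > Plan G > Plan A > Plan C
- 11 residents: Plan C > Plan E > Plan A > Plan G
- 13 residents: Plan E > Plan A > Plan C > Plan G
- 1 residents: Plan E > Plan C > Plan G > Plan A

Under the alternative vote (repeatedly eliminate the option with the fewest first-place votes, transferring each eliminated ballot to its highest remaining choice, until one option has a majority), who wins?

Plan C

Round 1: Plan C 21, Plan E 21, Plan G 8, Plan A 0. Plan A has the fewest and is eliminated.
Round 2: Plan C 21, Plan E 21, Plan G 8. Plan G has the fewest and is eliminated.
Round 3: Plan C 29, Plan E 21. Plan C has a majority.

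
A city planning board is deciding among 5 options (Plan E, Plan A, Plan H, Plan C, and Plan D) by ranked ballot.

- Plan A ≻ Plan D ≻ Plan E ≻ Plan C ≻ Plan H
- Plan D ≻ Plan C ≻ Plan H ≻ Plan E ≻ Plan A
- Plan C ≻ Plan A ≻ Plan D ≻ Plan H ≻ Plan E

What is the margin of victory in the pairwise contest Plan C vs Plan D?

1

Ballots ranking Plan C above Plan D: 1.
Ballots ranking Plan D above Plan C: 2.
Plan D wins 2–1, a margin of 1.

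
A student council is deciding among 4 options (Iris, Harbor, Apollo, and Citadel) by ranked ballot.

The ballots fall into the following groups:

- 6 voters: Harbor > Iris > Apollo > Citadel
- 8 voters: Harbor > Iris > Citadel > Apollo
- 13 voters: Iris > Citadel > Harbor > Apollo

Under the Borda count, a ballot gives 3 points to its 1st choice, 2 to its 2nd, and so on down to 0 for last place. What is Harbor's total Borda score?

Borda scores:
  Iris: 6·2 + 8·2 + 13·3 = 67
  Harbor: 6·3 + 8·3 + 13·1 = 55
  Apollo: 6·1 + 8·0 + 13·0 = 6
  Citadel: 6·0 + 8·1 + 13·2 = 34

55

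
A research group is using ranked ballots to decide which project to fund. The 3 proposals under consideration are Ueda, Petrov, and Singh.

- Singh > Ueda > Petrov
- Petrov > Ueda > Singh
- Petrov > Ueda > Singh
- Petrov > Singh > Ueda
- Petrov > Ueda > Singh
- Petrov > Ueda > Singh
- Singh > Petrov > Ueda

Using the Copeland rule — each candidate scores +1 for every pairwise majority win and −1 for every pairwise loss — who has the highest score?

Petrov

Pairwise results:
  Ueda vs Petrov: Petrov wins 6–1.
  Ueda vs Singh: Ueda wins 4–3.
  Petrov vs Singh: Petrov wins 5–2.
Copeland scores (wins − losses):
  Ueda: 1 − 1 = 0
  Petrov: 2 − 0 = 2
  Singh: 0 − 2 = -2
Petrov has the best Copeland score.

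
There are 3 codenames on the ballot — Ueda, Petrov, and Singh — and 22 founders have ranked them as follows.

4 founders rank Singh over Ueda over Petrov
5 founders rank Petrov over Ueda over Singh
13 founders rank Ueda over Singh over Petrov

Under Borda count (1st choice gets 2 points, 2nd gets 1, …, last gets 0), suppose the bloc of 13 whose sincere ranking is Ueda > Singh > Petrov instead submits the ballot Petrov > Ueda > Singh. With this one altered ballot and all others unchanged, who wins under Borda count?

Petrov

Borda totals with the altered ballot: Ueda 22, Petrov 36, Singh 8.
The switch changes the winner from Ueda to Petrov.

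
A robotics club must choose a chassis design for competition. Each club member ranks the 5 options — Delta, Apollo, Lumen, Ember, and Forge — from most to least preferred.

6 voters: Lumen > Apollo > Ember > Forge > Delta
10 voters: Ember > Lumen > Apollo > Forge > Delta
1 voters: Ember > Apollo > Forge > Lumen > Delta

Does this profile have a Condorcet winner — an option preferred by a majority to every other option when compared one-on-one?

Head-to-head results (17 voters total):
Delta vs Apollo: Apollo wins 17–0.
Delta vs Lumen: Lumen wins 17–0.
Delta vs Ember: Ember wins 17–0.
Delta vs Forge: Forge wins 17–0.
Apollo vs Lumen: Lumen wins 16–1.
Apollo vs Ember: Ember wins 11–6.
Apollo vs Forge: Apollo wins 17–0.
Lumen vs Ember: Ember wins 11–6.
Lumen vs Forge: Lumen wins 16–1.
Ember vs Forge: Ember wins 17–0.
Ember beats each rival — Delta (17–0), Apollo (11–6), Lumen (11–6), Forge (17–0) — so Ember is the Condorcet winner.

Yes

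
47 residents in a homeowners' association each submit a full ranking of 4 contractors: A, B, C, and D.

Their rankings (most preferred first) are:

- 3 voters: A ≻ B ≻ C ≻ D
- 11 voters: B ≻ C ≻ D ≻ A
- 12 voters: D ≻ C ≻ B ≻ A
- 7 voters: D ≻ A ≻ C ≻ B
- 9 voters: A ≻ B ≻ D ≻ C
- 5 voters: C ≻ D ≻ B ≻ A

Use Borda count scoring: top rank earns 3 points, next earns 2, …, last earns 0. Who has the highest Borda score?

Borda scores:
  A: 3·3 + 11·0 + 12·0 + 7·2 + 9·3 + 5·0 = 50
  B: 3·2 + 11·3 + 12·1 + 7·0 + 9·2 + 5·1 = 74
  C: 3·1 + 11·2 + 12·2 + 7·1 + 9·0 + 5·3 = 71
  D: 3·0 + 11·1 + 12·3 + 7·3 + 9·1 + 5·2 = 87
D has the highest total.

D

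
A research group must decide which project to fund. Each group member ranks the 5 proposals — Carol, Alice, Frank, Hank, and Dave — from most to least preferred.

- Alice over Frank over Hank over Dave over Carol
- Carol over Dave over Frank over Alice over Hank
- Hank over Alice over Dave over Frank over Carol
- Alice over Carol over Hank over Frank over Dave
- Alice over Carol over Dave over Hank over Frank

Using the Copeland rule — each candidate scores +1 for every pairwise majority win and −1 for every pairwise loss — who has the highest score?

Pairwise results:
  Carol vs Alice: Alice wins 4–1.
  Carol vs Frank: Carol wins 3–2.
  Carol vs Hank: Carol wins 3–2.
  Carol vs Dave: Carol wins 3–2.
  Alice vs Frank: Alice wins 4–1.
  Alice vs Hank: Alice wins 4–1.
  Alice vs Dave: Alice wins 4–1.
  Frank vs Hank: Hank wins 3–2.
  Frank vs Dave: Dave wins 3–2.
  Hank vs Dave: Hank wins 3–2.
Copeland scores (wins − losses):
  Carol: 3 − 1 = 2
  Alice: 4 − 0 = 4
  Frank: 0 − 4 = -4
  Hank: 2 − 2 = 0
  Dave: 1 − 3 = -2
Alice has the best Copeland score.

Alice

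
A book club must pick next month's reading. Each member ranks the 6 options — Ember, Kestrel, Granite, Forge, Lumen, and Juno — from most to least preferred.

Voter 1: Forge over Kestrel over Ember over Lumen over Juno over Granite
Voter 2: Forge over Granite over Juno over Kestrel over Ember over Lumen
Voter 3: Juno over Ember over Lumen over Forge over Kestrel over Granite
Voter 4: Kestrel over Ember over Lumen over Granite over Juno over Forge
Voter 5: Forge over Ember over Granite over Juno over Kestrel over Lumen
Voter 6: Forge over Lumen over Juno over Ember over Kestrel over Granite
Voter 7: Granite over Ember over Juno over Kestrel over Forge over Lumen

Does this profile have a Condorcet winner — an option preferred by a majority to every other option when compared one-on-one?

Yes

Head-to-head results (7 voters total):
Ember vs Kestrel: Ember wins 4–3.
Ember vs Granite: Ember wins 5–2.
Ember vs Forge: Forge wins 4–3.
Ember vs Lumen: Ember wins 6–1.
Ember vs Juno: Ember wins 4–3.
Kestrel vs Granite: Kestrel wins 4–3.
Kestrel vs Forge: Forge wins 5–2.
Kestrel vs Lumen: Kestrel wins 5–2.
Kestrel vs Juno: Juno wins 5–2.
Granite vs Forge: Forge wins 5–2.
Granite vs Lumen: Lumen wins 4–3.
Granite vs Juno: Granite wins 4–3.
Forge vs Lumen: Forge wins 5–2.
Forge vs Juno: Forge wins 4–3.
Lumen vs Juno: Juno wins 4–3.
Forge beats each rival — Ember (4–3), Kestrel (5–2), Granite (5–2), Lumen (5–2), Juno (4–3) — so Forge is the Condorcet winner.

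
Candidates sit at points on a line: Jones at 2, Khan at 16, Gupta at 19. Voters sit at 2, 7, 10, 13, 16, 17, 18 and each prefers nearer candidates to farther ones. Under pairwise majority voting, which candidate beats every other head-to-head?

Khan

With single-peaked preferences on a line, the Condorcet winner is the candidate closest to the median voter.
The median voter (position 13) is closest to Khan at 16.
Check: Khan vs Gupta — voters closer to Khan: 6 of 7.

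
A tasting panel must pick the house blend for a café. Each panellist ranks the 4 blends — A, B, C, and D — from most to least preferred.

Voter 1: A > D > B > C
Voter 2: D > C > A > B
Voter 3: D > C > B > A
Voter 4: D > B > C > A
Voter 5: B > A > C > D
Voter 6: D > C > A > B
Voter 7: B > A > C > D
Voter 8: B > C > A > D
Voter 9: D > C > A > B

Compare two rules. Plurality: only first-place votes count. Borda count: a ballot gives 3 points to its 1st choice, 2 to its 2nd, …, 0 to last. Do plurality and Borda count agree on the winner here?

Yes

Plurality first-place counts: A 1, B 3, C 0, D 5 → D.
Borda totals: A 11, B 13, C 13, D 17 → D.
The two rules agree on D.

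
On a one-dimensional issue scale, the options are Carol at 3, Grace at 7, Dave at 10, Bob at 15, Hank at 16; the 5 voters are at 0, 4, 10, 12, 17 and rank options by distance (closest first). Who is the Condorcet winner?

Dave

With single-peaked preferences on a line, the Condorcet winner is the candidate closest to the median voter.
The median voter (position 10) is closest to Dave at 10.
Check: Dave vs Bob — voters closer to Dave: 4 of 5.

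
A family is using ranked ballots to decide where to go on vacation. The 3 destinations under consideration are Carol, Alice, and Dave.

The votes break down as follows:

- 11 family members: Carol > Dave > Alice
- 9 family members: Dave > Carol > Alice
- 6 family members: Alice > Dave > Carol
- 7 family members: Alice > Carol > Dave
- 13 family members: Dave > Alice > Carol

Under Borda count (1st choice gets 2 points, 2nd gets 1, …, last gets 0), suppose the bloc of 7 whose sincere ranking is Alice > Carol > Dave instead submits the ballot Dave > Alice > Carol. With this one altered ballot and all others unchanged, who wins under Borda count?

Borda totals with the altered ballot: Carol 31, Alice 32, Dave 75.
The winner is unchanged: still Dave.

Dave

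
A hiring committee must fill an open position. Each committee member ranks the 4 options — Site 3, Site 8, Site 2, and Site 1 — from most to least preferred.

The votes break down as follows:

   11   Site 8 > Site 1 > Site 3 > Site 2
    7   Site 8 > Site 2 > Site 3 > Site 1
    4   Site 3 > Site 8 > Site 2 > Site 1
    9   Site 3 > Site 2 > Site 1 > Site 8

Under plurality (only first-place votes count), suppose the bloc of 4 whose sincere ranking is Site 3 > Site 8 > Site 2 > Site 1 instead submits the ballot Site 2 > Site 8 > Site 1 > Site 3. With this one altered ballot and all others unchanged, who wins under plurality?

First-place totals with the altered ballot: Site 3 9, Site 8 18, Site 2 4, Site 1 0.
The winner is unchanged: still Site 8.

Site 8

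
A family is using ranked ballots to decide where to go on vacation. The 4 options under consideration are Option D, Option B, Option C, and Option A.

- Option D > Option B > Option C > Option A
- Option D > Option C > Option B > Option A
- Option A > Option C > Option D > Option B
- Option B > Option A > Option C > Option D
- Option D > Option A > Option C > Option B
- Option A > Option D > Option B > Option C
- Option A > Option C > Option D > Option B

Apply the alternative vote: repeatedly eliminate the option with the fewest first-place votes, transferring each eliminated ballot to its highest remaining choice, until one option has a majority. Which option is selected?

Option A

Round 1: Option D 3, Option A 3, Option B 1, Option C 0. Option C has the fewest and is eliminated.
Round 2: Option D 3, Option A 3, Option B 1. Option B has the fewest and is eliminated.
Round 3: Option A 4, Option D 3. Option A has a majority.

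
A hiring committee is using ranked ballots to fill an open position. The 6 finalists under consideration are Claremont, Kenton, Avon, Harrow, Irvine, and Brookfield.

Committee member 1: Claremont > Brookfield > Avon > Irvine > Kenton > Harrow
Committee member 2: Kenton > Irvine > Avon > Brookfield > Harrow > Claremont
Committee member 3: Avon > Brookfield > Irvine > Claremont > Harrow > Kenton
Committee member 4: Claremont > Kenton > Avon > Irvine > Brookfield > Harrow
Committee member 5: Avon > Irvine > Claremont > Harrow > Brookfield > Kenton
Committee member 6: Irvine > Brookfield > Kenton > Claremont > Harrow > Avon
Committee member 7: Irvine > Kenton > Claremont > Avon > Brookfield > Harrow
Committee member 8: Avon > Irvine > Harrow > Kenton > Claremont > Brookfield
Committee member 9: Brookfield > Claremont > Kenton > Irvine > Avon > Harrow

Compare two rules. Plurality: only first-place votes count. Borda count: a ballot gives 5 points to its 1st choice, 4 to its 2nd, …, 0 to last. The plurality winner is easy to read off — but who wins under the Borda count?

Irvine

Plurality first-place counts: Claremont 2, Kenton 1, Avon 3, Harrow 0, Irvine 2, Brookfield 1 → Avon.
Borda totals: Claremont 25, Kenton 22, Avon 27, Harrow 8, Irvine 31, Brookfield 22 → Irvine.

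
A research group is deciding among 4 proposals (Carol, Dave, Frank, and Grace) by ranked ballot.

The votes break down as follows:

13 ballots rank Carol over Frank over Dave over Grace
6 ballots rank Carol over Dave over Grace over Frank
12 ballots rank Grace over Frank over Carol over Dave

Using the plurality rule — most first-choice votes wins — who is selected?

Carol

First-place vote totals:
  Carol: 19
  Dave: 0
  Frank: 0
  Grace: 12
Carol has the most first-place votes.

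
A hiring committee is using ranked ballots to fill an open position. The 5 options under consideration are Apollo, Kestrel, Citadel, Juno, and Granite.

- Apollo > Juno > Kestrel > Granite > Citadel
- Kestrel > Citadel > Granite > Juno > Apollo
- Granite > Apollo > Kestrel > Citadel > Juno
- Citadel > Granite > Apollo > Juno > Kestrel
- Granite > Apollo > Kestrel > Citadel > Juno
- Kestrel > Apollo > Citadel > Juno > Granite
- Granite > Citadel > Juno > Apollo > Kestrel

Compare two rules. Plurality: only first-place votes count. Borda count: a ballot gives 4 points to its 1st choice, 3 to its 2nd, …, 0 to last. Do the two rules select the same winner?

Plurality first-place counts: Apollo 1, Kestrel 2, Citadel 1, Juno 0, Granite 3 → Granite.
Borda totals: Apollo 16, Kestrel 14, Citadel 14, Juno 8, Granite 18 → Granite.
The two rules agree on Granite.

Yes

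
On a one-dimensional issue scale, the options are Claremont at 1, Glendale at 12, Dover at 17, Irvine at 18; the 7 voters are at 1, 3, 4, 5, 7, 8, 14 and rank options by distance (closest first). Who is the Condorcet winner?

Claremont

With single-peaked preferences on a line, the Condorcet winner is the candidate closest to the median voter.
The median voter (position 5) is closest to Claremont at 1.
Check: Claremont vs Glendale — voters closer to Claremont: 4 of 7.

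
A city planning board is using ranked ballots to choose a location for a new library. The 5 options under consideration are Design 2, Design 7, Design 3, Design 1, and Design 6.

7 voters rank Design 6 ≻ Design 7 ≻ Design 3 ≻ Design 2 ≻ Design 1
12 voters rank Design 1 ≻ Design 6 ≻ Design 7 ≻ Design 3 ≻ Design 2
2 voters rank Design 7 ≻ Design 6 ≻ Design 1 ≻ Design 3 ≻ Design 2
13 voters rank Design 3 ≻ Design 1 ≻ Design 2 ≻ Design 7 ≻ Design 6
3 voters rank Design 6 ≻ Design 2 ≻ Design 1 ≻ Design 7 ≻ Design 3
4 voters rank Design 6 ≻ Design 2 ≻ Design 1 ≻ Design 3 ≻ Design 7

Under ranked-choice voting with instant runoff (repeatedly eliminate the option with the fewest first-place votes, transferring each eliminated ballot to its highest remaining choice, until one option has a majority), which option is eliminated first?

Design 2

Round 1: Design 6 14, Design 3 13, Design 1 12, Design 7 2, Design 2 0. Design 2 has the fewest and is eliminated.
Round 2: Design 6 14, Design 3 13, Design 1 12, Design 7 2. Design 7 has the fewest and is eliminated.
Round 3: Design 6 16, Design 3 13, Design 1 12. Design 1 has the fewest and is eliminated.
Round 4: Design 6 28, Design 3 13. Design 6 has a majority.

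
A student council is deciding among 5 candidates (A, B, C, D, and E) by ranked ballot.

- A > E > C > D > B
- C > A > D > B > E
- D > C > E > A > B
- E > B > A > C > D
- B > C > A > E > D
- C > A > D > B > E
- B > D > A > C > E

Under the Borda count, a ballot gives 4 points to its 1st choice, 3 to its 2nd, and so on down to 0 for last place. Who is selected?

Borda scores:
  A: 4 + 3 + 1 + 2 + 2 + 3 + 2 = 17
  B: 0 + 1 + 0 + 3 + 4 + 1 + 4 = 13
  C: 2 + 4 + 3 + 1 + 3 + 4 + 1 = 18
  D: 1 + 2 + 4 + 0 + 0 + 2 + 3 = 12
  E: 3 + 0 + 2 + 4 + 1 + 0 + 0 = 10
C has the highest total.

C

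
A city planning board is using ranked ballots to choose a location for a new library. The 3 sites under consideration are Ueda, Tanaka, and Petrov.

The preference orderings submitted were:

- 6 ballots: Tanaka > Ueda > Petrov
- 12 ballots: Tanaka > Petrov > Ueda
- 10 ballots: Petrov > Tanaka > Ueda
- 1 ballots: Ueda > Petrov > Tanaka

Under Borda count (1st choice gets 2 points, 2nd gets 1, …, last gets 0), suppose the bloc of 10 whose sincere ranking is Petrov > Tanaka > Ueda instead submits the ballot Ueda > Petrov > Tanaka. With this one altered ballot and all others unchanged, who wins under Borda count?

Tanaka

Borda totals with the altered ballot: Ueda 28, Tanaka 36, Petrov 23.
The winner is unchanged: still Tanaka.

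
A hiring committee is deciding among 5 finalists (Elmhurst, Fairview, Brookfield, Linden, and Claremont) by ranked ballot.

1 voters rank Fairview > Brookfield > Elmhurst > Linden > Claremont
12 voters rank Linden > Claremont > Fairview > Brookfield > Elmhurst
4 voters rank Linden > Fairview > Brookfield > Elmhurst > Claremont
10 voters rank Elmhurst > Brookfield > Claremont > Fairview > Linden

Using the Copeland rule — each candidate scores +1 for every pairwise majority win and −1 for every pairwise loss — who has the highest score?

Linden

Pairwise results:
  Elmhurst vs Fairview: Fairview wins 17–10.
  Elmhurst vs Brookfield: Brookfield wins 17–10.
  Elmhurst vs Linden: Linden wins 16–11.
  Elmhurst vs Claremont: Elmhurst wins 15–12.
  Fairview vs Brookfield: Fairview wins 17–10.
  Fairview vs Linden: Linden wins 16–11.
  Fairview vs Claremont: Claremont wins 22–5.
  Brookfield vs Linden: Linden wins 16–11.
  Brookfield vs Claremont: Brookfield wins 15–12.
  Linden vs Claremont: Linden wins 17–10.
Copeland scores (wins − losses):
  Elmhurst: 1 − 3 = -2
  Fairview: 2 − 2 = 0
  Brookfield: 2 − 2 = 0
  Linden: 4 − 0 = 4
  Claremont: 1 − 3 = -2
Linden has the best Copeland score.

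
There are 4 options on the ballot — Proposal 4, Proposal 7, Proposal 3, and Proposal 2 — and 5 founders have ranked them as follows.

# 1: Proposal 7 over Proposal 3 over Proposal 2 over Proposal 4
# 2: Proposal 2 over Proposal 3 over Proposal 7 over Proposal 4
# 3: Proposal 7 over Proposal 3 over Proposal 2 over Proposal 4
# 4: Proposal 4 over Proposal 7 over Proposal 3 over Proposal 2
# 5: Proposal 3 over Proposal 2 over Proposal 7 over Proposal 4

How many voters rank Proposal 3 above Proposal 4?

Ballots ranking Proposal 3 above Proposal 4: 4.
Ballots ranking Proposal 4 above Proposal 3: 1.
So 4 of 5 voters prefer Proposal 3 to Proposal 4.

4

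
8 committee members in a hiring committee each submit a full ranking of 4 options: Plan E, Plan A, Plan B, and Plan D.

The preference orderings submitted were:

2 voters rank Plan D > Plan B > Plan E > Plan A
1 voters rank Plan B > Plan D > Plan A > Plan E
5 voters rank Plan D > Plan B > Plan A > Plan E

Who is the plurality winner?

Plan D

First-place vote totals:
  Plan E: 0
  Plan A: 0
  Plan B: 1
  Plan D: 7
Plan D has the most first-place votes.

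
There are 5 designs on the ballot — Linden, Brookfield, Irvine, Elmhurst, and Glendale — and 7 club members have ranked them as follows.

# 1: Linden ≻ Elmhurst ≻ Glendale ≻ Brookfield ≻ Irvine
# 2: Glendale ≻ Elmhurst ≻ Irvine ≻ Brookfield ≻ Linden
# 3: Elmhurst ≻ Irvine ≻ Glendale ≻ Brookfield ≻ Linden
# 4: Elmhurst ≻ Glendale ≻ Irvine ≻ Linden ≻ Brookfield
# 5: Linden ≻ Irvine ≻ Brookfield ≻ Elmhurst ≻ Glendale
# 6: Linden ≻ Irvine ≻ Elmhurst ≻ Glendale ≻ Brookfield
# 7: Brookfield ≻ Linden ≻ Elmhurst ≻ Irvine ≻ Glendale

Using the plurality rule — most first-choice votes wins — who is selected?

First-place vote totals:
  Linden: 3
  Brookfield: 1
  Irvine: 0
  Elmhurst: 2
  Glendale: 1
Linden has the most first-place votes.

Linden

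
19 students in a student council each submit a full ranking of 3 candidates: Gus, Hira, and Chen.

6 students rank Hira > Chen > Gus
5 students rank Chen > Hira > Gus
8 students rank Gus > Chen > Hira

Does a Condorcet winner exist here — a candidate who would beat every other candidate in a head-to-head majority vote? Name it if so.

Head-to-head results (19 voters total):
Gus vs Hira: Hira wins 11–8.
Gus vs Chen: Chen wins 11–8.
Hira vs Chen: Chen wins 13–6.
Chen beats each rival — Gus (11–8), Hira (13–6) — so Chen is the Condorcet winner.

Chen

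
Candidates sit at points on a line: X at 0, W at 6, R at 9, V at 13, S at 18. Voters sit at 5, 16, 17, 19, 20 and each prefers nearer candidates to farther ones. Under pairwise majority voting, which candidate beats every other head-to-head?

With single-peaked preferences on a line, the Condorcet winner is the candidate closest to the median voter.
The median voter (position 17) is closest to S at 18.
Check: S vs X — voters closer to S: 4 of 5.

S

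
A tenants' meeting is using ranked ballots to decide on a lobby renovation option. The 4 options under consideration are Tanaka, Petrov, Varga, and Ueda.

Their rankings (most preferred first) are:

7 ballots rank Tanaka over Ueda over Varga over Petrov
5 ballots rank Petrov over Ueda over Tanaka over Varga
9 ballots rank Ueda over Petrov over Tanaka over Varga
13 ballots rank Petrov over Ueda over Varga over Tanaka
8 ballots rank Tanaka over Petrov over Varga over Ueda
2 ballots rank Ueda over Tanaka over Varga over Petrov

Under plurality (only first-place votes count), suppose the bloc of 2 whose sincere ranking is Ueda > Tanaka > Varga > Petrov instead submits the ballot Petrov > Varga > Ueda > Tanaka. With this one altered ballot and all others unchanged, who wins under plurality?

Petrov

First-place totals with the altered ballot: Tanaka 15, Petrov 20, Varga 0, Ueda 9.
The winner is unchanged: still Petrov.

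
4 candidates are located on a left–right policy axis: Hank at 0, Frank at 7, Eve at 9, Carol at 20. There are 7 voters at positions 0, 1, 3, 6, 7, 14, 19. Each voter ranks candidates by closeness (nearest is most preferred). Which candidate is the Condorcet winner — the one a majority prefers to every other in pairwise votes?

Frank

With single-peaked preferences on a line, the Condorcet winner is the candidate closest to the median voter.
The median voter (position 6) is closest to Frank at 7.
Check: Frank vs Carol — voters closer to Frank: 5 of 7.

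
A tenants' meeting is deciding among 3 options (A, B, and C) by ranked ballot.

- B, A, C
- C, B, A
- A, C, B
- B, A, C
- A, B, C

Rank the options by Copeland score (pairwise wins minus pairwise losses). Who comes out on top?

B

Pairwise results:
  A vs B: B wins 3–2.
  A vs C: A wins 4–1.
  B vs C: B wins 3–2.
Copeland scores (wins − losses):
  A: 1 − 1 = 0
  B: 2 − 0 = 2
  C: 0 − 2 = -2
B has the best Copeland score.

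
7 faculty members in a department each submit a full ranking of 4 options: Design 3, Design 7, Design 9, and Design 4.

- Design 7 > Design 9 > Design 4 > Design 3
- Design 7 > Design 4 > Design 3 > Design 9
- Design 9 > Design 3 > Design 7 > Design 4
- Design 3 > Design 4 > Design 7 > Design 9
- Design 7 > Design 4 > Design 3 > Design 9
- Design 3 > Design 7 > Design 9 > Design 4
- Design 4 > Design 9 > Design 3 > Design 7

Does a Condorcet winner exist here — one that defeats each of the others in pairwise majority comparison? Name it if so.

No Condorcet winner

Head-to-head results (7 voters total):
Design 3 vs Design 7: Design 3 wins 4–3.
Design 3 vs Design 9: Design 3 wins 4–3.
Design 3 vs Design 4: Design 4 wins 4–3.
Design 7 vs Design 9: Design 7 wins 5–2.
Design 7 vs Design 4: Design 7 wins 5–2.
Design 9 vs Design 4: Design 4 wins 4–3.
No candidate beats all others: Design 3 beats Design 7 beats Design 4 beats Design 3, a majority cycle.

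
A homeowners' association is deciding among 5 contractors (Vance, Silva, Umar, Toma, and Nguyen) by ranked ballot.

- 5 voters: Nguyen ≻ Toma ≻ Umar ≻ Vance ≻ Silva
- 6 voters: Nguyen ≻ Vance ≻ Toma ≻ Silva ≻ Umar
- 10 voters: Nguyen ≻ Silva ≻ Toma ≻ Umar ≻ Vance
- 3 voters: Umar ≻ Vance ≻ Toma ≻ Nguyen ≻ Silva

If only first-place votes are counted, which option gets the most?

First-place vote totals:
  Vance: 0
  Silva: 0
  Umar: 3
  Toma: 0
  Nguyen: 21
Nguyen has the most first-place votes.

Nguyen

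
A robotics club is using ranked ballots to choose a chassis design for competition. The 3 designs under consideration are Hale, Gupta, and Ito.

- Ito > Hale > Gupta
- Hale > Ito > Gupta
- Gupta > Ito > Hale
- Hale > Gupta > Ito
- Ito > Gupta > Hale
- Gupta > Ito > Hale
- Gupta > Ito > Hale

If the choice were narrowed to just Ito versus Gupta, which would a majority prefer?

Gupta

Ballots ranking Ito above Gupta: 3.
Ballots ranking Gupta above Ito: 4.
Gupta wins the head-to-head, 4–3.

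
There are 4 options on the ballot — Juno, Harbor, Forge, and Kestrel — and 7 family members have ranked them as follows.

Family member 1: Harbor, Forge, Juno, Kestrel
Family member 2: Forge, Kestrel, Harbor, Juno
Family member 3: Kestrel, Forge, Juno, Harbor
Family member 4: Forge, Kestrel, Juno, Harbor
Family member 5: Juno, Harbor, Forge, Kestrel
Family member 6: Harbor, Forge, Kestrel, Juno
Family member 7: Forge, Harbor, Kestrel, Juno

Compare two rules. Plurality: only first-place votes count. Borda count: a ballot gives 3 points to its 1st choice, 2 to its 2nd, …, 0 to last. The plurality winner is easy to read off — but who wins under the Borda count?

Plurality first-place counts: Juno 1, Harbor 2, Forge 3, Kestrel 1 → Forge.
Borda totals: Juno 6, Harbor 11, Forge 16, Kestrel 9 → Forge.

Forge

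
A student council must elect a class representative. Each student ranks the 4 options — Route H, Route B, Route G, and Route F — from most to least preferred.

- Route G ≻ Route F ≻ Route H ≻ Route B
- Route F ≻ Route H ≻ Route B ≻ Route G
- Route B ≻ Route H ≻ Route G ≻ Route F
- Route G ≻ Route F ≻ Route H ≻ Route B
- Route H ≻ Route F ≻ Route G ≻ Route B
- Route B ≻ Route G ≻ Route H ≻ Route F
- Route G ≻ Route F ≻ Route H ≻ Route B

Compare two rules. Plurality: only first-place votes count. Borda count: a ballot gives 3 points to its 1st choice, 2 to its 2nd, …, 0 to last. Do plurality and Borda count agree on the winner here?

Plurality first-place counts: Route H 1, Route B 2, Route G 3, Route F 1 → Route G.
Borda totals: Route H 11, Route B 7, Route G 13, Route F 11 → Route G.
The two rules agree on Route G.

Yes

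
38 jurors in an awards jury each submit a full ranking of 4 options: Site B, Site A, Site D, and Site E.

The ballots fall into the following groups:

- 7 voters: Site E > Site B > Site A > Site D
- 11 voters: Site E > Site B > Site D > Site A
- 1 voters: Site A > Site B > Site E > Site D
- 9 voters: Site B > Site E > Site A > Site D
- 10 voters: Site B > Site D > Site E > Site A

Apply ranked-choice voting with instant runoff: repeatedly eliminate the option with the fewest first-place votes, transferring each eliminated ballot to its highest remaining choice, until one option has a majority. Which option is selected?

Round 1: Site B 19, Site E 18, Site A 1, Site D 0. Site D has the fewest and is eliminated.
Round 2: Site B 19, Site E 18, Site A 1. Site A has the fewest and is eliminated.
Round 3: Site B 20, Site E 18. Site B has a majority.

Site B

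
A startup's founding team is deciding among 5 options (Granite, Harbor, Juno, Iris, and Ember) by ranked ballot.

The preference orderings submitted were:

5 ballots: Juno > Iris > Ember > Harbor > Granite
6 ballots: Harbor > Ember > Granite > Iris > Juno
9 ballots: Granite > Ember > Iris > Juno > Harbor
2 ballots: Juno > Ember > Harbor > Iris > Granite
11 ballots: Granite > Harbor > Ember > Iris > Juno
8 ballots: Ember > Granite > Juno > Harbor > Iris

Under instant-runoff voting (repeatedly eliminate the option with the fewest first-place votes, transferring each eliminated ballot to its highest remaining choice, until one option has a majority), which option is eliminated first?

Round 1: Granite 20, Ember 8, Juno 7, Harbor 6, Iris 0. Iris has the fewest and is eliminated.
Round 2: Granite 20, Ember 8, Juno 7, Harbor 6. Harbor has the fewest and is eliminated.
Round 3: Granite 20, Ember 14, Juno 7. Juno has the fewest and is eliminated.
Round 4: Ember 21, Granite 20. Ember has a majority.

Iris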